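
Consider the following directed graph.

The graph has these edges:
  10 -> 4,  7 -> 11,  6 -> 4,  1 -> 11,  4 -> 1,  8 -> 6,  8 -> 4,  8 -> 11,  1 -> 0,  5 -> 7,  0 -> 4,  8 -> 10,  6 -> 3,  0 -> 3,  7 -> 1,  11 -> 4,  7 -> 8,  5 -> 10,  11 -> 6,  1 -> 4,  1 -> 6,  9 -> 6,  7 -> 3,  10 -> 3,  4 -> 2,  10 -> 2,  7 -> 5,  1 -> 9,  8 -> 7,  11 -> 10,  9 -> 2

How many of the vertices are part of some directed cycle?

10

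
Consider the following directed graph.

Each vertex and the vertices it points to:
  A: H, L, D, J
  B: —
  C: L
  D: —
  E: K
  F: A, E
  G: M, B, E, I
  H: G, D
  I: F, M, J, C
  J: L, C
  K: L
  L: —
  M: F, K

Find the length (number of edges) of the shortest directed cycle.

5

For each vertex v, BFS finds the shortest path from v back to v.
The shortest such closed walk is F → A → H → G → I → F, length 5.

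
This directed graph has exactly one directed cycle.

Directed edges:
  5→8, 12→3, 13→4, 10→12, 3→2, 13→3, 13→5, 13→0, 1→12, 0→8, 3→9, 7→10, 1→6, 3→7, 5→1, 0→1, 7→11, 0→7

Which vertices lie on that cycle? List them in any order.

DFS with gray/black marking from 3:
3 gray
  7 gray
    11 gray
    11 black
    10 gray
      12 gray
        12→3: 3 is gray → back edge
Back edge closes the cycle 3 → 7 → 10 → 12 → 3; its vertices are {3, 7, 10, 12}.

3, 7, 10, 12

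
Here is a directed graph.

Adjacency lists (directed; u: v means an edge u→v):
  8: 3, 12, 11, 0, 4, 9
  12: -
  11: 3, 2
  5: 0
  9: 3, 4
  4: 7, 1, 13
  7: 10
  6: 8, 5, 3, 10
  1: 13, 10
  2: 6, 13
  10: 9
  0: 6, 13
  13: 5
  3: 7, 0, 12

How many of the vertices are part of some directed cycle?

13

A vertex is on a directed cycle iff it belongs to a strongly connected component of size ≥ 2 (or has a self-loop).
The vertices on cycles are {0, 1, 2, 3, 4, 5, 6, 7, 8, 9, 10, 11, 13} — 13 in total.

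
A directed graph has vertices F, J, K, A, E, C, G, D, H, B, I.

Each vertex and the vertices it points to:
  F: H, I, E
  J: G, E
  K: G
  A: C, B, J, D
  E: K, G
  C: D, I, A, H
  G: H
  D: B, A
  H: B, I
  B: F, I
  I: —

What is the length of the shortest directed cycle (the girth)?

2

For each vertex v, BFS finds the shortest path from v back to v.
The shortest such closed walk is A → C → A, length 2.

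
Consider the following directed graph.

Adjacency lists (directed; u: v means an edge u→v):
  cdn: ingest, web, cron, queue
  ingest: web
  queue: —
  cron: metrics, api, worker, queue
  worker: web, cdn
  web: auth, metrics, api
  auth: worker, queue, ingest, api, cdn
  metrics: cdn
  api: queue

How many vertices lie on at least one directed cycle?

7

A vertex is on a directed cycle iff it belongs to a strongly connected component of size ≥ 2 (or has a self-loop).
The vertices on cycles are {cdn, web, auth, cron, ingest, worker, metrics} — 7 in total.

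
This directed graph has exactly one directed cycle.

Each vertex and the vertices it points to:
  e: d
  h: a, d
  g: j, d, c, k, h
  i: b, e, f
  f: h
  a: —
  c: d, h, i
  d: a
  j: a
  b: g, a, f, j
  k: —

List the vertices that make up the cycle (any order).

b, c, g, i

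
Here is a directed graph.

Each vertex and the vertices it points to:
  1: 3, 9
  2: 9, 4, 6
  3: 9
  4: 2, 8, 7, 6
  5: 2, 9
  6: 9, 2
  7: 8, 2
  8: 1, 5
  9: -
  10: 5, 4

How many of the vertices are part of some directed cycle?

6

A vertex is on a directed cycle iff it belongs to a strongly connected component of size ≥ 2 (or has a self-loop).
The vertices on cycles are {2, 4, 5, 6, 7, 8} — 6 in total.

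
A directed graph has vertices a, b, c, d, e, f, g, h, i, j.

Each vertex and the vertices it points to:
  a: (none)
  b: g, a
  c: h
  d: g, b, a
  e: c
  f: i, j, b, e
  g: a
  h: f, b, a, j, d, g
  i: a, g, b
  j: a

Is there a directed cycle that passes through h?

Yes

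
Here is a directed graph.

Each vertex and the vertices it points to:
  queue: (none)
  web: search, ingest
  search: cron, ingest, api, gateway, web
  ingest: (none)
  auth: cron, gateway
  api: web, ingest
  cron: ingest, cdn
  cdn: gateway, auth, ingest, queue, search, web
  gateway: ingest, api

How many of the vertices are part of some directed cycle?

7

A vertex is on a directed cycle iff it belongs to a strongly connected component of size ≥ 2 (or has a self-loop).
The vertices on cycles are {api, cdn, web, auth, cron, search, gateway} — 7 in total.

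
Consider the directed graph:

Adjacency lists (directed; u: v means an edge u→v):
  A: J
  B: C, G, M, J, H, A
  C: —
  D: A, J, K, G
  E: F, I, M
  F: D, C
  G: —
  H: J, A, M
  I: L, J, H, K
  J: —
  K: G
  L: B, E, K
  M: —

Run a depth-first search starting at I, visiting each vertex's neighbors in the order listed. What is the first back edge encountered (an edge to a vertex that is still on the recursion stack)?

E→I

DFS from I (visiting each vertex's neighbors in the order listed); mark gray on enter, black on exit:
I gray
  L gray
    B gray
      C gray
      C black
      G gray
      G black
      M gray
      M black
      J gray
      J black
      H gray
        H→J: J black — skip
        A gray
          A→J: J black — skip
        A black
        H→M: M black — skip
      H black
      B→A: A black — skip
    B black
    E gray
      F gray
        D gray
          D→A: A black — skip
          D→J: J black — skip
          K gray
            K→G: G black — skip
          K black
          D→G: G black — skip
        D black
        F→C: C black — skip
      F black
      E→I: I is gray → back edge
First back edge: E → I.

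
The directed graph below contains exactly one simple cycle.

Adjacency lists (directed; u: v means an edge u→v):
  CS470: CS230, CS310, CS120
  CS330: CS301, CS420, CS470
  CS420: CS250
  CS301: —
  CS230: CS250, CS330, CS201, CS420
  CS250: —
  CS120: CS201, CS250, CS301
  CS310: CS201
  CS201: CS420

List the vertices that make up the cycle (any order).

DFS with gray/black marking from CS230:
CS230 gray
  CS250 gray
  CS250 black
  CS330 gray
    CS301 gray
    CS301 black
    CS420 gray
      CS420→CS250: CS250 black — skip
    CS420 black
    CS470 gray
      CS470→CS230: CS230 is gray → back edge
Back edge closes the cycle CS230 → CS330 → CS470 → CS230; its vertices are {CS230, CS330, CS470}.

CS230, CS330, CS470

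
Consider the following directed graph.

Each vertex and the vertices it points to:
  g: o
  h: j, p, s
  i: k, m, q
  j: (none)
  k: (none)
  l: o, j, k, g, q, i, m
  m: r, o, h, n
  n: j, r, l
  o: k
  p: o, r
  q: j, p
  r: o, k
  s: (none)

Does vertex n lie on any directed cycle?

n is on a cycle iff n can reach itself via ≥1 edge.
n → l → m → n — yes.

Yes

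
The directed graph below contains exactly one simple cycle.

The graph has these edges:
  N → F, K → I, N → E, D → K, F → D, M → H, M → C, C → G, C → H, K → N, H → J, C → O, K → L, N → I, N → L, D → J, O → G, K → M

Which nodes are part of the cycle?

DFS with gray/black marking from K:
K gray
  L gray
  L black
  N gray
    E gray
    E black
    N→L: L black — skip
    I gray
    I black
    F gray
      D gray
        J gray
        J black
        D→K: K is gray → back edge
Back edge closes the cycle K → N → F → D → K; its vertices are {D, F, K, N}.

D, F, K, N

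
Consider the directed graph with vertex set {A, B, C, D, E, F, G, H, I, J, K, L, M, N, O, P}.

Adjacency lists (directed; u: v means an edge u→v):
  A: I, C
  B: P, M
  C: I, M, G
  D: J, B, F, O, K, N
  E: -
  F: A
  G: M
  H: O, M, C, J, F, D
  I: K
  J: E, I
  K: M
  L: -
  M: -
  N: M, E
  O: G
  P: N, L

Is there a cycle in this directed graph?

DFS with white/gray/black marking, starting from A:
A gray
  I gray
    K gray
      M gray
      M black
    K black
  I black
  C gray
    C→I: I black — skip
    C→M: M black — skip
    G gray
      G→M: M black — skip
    G black
  C black
A black
B gray
  P gray
    N gray
      N→M: M black — skip
      E gray
      E black
    N black
    L gray
    L black
  P black
  B→M: M black — skip
B black
D gray
  J gray
    J→E: E black — skip
    J→I: I black — skip
  J black
  D→B: B black — skip
  F gray
    F→A: A black — skip
  F black
  O gray
    O→G: G black — skip
  O black
  D→K: K black — skip
  D→N: N black — skip
D black
H gray
  H→O: O black — skip
  H→M: M black — skip
  H→C: C black — skip
  H→J: J black — skip
  H→F: F black — skip
  H→D: D black — skip
H black
Every edge goes to a white or black vertex — no back edge, so the graph is acyclic.

No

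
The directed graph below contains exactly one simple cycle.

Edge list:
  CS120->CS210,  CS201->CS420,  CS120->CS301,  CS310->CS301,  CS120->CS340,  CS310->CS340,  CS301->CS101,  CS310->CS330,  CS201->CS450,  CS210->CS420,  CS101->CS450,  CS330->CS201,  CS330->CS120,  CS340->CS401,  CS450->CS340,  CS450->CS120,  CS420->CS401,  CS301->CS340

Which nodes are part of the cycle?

CS101, CS120, CS301, CS450

DFS with gray/black marking from CS120:
CS120 gray
  CS340 gray
    CS401 gray
    CS401 black
  CS340 black
  CS301 gray
    CS101 gray
      CS450 gray
        CS450→CS340: CS340 black — skip
        CS450→CS120: CS120 is gray → back edge
Back edge closes the cycle CS120 → CS301 → CS101 → CS450 → CS120; its vertices are {CS101, CS120, CS301, CS450}.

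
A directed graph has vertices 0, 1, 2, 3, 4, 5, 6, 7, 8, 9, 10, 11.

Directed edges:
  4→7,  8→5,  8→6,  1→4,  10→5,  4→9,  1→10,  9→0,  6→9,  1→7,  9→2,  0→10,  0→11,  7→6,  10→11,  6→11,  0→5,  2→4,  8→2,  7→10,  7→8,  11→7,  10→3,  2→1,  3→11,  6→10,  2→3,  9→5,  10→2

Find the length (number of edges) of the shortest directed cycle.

3

For each vertex v, BFS finds the shortest path from v back to v.
The shortest such closed walk is 1 → 10 → 2 → 1, length 3.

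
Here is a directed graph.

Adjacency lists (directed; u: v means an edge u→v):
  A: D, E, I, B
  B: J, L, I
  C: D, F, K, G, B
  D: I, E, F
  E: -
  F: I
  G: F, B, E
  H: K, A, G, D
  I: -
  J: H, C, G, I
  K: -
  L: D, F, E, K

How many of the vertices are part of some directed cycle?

6

A vertex is on a directed cycle iff it belongs to a strongly connected component of size ≥ 2 (or has a self-loop).
The vertices on cycles are {A, B, C, G, H, J} — 6 in total.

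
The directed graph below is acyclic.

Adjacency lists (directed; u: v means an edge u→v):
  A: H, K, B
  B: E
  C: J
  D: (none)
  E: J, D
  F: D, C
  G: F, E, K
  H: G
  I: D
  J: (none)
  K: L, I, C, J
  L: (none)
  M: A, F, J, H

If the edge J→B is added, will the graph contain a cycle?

Adding J→B creates a cycle iff B can already reach J.
Path from B: B → E → J.
So B → … → J → B is a cycle.

Yes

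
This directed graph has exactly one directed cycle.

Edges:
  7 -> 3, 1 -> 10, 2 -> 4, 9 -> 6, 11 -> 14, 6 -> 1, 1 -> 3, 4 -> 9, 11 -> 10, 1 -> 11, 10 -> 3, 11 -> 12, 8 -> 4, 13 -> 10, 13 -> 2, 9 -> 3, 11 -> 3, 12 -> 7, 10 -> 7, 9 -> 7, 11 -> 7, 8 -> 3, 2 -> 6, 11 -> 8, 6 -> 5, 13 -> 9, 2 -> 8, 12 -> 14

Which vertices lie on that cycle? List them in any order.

1, 4, 6, 8, 9, 11

DFS with gray/black marking from 6:
6 gray
  5 gray
  5 black
  1 gray
    10 gray
      3 gray
      3 black
      7 gray
        7→3: 3 black — skip
      7 black
    10 black
    11 gray
      8 gray
        4 gray
          9 gray
            9→3: 3 black — skip
            9→7: 7 black — skip
            9→6: 6 is gray → back edge
Back edge closes the cycle 6 → 1 → 11 → 8 → 4 → 9 → 6; its vertices are {1, 4, 6, 8, 9, 11}.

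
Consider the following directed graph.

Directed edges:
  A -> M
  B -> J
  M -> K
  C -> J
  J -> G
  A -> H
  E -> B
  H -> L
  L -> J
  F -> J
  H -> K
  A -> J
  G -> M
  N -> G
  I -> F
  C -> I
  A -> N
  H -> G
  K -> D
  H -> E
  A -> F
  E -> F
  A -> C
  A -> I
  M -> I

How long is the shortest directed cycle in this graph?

5

For each vertex v, BFS finds the shortest path from v back to v.
The shortest such closed walk is M → I → F → J → G → M, length 5.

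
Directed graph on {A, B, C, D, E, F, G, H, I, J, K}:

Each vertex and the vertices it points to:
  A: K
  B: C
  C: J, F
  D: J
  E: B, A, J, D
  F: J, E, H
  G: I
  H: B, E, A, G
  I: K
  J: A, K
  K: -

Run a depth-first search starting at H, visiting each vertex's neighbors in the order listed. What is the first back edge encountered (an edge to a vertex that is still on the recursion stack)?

E->B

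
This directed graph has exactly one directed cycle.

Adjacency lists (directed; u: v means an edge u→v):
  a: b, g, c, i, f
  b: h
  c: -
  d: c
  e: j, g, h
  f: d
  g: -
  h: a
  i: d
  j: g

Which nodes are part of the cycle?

DFS with gray/black marking from h:
h gray
  a gray
    b gray
      b→h: h is gray → back edge
Back edge closes the cycle h → a → b → h; its vertices are {a, b, h}.

a, b, h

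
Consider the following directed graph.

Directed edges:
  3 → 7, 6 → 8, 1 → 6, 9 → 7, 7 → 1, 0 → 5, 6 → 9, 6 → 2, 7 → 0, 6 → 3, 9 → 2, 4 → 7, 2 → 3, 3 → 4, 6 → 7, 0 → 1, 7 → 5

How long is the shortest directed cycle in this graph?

3

For each vertex v, BFS finds the shortest path from v back to v.
The shortest such closed walk is 6 → 7 → 1 → 6, length 3.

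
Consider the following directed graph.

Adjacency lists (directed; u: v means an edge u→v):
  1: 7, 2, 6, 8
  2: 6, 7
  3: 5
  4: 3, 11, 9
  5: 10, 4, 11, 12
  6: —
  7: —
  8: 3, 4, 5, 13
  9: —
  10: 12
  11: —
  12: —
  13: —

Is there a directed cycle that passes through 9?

No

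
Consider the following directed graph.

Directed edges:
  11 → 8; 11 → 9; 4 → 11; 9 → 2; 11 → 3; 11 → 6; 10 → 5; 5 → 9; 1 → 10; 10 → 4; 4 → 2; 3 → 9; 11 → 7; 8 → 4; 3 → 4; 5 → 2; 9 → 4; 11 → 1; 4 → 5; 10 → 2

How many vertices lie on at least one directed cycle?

A vertex is on a directed cycle iff it belongs to a strongly connected component of size ≥ 2 (or has a self-loop).
The vertices on cycles are {1, 3, 4, 5, 8, 9, 10, 11} — 8 in total.

8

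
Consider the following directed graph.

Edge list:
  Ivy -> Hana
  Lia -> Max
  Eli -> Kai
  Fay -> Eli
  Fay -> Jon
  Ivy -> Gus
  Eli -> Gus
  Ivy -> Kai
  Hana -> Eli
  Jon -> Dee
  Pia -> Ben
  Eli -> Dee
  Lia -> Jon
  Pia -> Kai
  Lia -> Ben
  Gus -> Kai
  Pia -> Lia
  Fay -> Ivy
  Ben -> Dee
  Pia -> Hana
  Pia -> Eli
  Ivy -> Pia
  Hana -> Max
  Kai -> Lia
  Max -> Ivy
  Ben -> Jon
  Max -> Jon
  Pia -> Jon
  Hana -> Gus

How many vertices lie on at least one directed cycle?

A vertex is on a directed cycle iff it belongs to a strongly connected component of size ≥ 2 (or has a self-loop).
The vertices on cycles are {Eli, Gus, Ivy, Kai, Lia, Max, Pia, Hana} — 8 in total.

8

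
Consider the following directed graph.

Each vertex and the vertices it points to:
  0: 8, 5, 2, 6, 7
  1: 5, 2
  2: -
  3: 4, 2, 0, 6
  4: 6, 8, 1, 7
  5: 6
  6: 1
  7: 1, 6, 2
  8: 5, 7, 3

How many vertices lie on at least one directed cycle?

7

A vertex is on a directed cycle iff it belongs to a strongly connected component of size ≥ 2 (or has a self-loop).
The vertices on cycles are {0, 1, 3, 4, 5, 6, 8} — 7 in total.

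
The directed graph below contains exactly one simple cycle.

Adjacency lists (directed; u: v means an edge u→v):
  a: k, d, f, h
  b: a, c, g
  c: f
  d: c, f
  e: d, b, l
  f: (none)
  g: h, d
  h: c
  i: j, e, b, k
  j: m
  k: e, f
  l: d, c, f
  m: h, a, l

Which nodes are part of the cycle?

a, b, e, k

DFS with gray/black marking from e:
e gray
  d gray
    c gray
      f gray
      f black
    c black
    d→f: f black — skip
  d black
  b gray
    a gray
      k gray
        k→e: e is gray → back edge
Back edge closes the cycle e → b → a → k → e; its vertices are {a, b, e, k}.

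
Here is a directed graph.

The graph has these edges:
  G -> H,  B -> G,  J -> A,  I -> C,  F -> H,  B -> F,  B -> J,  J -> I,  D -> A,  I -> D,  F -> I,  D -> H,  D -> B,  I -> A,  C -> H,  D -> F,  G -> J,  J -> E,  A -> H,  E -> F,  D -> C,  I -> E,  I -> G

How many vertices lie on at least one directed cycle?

A vertex is on a directed cycle iff it belongs to a strongly connected component of size ≥ 2 (or has a self-loop).
The vertices on cycles are {B, D, E, F, G, I, J} — 7 in total.

7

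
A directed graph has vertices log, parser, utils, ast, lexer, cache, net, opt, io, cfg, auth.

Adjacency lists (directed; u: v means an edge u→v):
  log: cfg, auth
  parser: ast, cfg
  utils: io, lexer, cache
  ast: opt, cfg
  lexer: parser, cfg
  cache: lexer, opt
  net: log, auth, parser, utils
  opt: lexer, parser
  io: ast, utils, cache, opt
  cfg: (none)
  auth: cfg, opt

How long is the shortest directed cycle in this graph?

For each vertex v, BFS finds the shortest path from v back to v.
The shortest such closed walk is utils → io → utils, length 2.

2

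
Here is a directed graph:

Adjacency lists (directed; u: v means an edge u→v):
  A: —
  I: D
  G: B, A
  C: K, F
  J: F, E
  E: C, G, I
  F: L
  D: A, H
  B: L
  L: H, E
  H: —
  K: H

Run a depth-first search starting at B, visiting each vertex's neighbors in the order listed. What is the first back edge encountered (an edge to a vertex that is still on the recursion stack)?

DFS from B (visiting each vertex's neighbors in the order listed); mark gray on enter, black on exit:
B gray
  L gray
    H gray
    H black
    E gray
      C gray
        K gray
          K→H: H black — skip
        K black
        F gray
          F→L: L is gray → back edge
First back edge: F → L.

F→L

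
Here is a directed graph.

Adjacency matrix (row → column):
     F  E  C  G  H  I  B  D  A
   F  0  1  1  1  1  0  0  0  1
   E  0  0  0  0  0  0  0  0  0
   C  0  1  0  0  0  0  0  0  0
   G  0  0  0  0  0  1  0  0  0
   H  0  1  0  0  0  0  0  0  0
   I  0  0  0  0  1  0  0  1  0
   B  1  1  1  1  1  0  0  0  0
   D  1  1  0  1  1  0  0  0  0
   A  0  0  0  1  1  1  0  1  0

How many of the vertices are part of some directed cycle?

5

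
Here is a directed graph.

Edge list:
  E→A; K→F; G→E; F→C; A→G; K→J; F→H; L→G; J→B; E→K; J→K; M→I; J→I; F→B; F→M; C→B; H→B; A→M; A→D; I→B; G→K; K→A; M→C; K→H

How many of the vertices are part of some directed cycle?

5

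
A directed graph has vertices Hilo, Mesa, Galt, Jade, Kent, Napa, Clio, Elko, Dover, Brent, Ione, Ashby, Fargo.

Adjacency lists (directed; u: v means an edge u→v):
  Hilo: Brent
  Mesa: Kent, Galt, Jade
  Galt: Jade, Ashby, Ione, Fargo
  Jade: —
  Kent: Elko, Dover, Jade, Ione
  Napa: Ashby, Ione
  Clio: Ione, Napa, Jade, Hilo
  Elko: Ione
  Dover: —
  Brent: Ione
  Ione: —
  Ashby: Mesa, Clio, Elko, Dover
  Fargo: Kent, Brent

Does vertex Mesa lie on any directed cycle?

Mesa is on a cycle iff Mesa can reach itself via ≥1 edge.
Mesa → Galt → Ashby → Mesa — yes.

Yes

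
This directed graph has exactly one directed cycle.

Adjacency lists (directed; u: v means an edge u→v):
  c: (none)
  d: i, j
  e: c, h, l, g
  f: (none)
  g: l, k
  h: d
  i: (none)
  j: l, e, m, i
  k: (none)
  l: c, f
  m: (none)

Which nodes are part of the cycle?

d, e, h, j

DFS with gray/black marking from j:
j gray
  l gray
    c gray
    c black
    f gray
    f black
  l black
  e gray
    e→c: c black — skip
    h gray
      d gray
        i gray
        i black
        d→j: j is gray → back edge
Back edge closes the cycle j → e → h → d → j; its vertices are {d, e, h, j}.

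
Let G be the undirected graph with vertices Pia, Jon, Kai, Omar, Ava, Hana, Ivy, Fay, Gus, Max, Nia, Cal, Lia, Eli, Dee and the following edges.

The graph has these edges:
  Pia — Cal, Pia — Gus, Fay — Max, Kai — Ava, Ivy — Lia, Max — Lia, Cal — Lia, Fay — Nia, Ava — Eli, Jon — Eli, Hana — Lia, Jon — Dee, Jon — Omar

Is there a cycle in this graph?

No

DFS, tracking each vertex's parent; an edge to a visited non-parent vertex closes a cycle.
Start from Kai:
visit Kai (parent –)
  visit Ava (parent Kai)
    Ava–Kai: parent, skip
    visit Eli (parent Ava)
      visit Jon (parent Eli)
        Jon–Eli: parent, skip
        visit Dee (parent Jon)
          Dee–Jon: parent, skip
        visit Omar (parent Jon)
          Omar–Jon: parent, skip
      Eli–Ava: parent, skip
visit Pia (parent –)
  visit Cal (parent Pia)
    visit Lia (parent Cal)
      Lia–Cal: parent, skip
      visit Hana (parent Lia)
        Hana–Lia: parent, skip
      visit Max (parent Lia)
        visit Fay (parent Max)
          Fay–Max: parent, skip
          visit Nia (parent Fay)
            Nia–Fay: parent, skip
        Max–Lia: parent, skip
      visit Ivy (parent Lia)
        Ivy–Lia: parent, skip
    Cal–Pia: parent, skip
  visit Gus (parent Pia)
    Gus–Pia: parent, skip
No non-parent visited neighbor found — the graph is a forest.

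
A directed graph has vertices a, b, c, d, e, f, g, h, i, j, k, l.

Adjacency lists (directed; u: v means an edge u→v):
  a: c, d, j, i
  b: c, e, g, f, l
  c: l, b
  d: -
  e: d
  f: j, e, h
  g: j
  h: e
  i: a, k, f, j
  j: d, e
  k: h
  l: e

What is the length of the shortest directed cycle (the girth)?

2

For each vertex v, BFS finds the shortest path from v back to v.
The shortest such closed walk is a → i → a, length 2.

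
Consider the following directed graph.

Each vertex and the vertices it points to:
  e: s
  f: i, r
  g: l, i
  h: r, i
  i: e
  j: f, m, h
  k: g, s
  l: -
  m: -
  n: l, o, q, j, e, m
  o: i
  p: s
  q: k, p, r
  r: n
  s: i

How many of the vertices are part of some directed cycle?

9

A vertex is on a directed cycle iff it belongs to a strongly connected component of size ≥ 2 (or has a self-loop).
The vertices on cycles are {e, f, h, i, j, n, q, r, s} — 9 in total.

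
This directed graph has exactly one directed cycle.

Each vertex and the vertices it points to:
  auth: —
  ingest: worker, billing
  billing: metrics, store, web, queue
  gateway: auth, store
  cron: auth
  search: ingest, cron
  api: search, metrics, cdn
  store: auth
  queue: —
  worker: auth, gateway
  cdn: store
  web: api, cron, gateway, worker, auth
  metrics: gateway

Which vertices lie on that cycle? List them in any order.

api, web, ingest, search, billing

DFS with gray/black marking from billing:
billing gray
  metrics gray
    gateway gray
      auth gray
      auth black
      store gray
        store→auth: auth black — skip
      store black
    gateway black
  metrics black
  billing→store: store black — skip
  web gray
    api gray
      search gray
        ingest gray
          worker gray
            worker→auth: auth black — skip
            worker→gateway: gateway black — skip
          worker black
          ingest→billing: billing is gray → back edge
Back edge closes the cycle billing → web → api → search → ingest → billing; its vertices are {api, web, ingest, search, billing}.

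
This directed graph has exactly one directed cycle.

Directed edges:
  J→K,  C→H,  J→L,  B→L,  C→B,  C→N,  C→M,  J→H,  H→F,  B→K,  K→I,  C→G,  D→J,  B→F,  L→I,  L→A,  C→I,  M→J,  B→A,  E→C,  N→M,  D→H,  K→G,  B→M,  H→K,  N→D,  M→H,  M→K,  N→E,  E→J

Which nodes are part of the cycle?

C, E, N

DFS with gray/black marking from C:
C gray
  I gray
  I black
  B gray
    F gray
    F black
    L gray
      A gray
      A black
      L→I: I black — skip
    L black
    K gray
      G gray
      G black
      K→I: I black — skip
    K black
    B→A: A black — skip
    M gray
      M→K: K black — skip
      J gray
        J→L: L black — skip
        J→K: K black — skip
        H gray
          H→K: K black — skip
          H→F: F black — skip
        H black
      J black
      M→H: H black — skip
    M black
  B black
  C→G: G black — skip
  C→M: M black — skip
  N gray
    N→M: M black — skip
    D gray
      D→J: J black — skip
      D→H: H black — skip
    D black
    E gray
      E→J: J black — skip
      E→C: C is gray → back edge
Back edge closes the cycle C → N → E → C; its vertices are {C, E, N}.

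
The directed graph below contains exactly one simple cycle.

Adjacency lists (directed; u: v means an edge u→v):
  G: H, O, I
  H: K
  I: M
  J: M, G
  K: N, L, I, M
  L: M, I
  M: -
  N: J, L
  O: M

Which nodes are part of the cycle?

DFS with gray/black marking from G:
G gray
  H gray
    K gray
      N gray
        J gray
          M gray
          M black
          J→G: G is gray → back edge
Back edge closes the cycle G → H → K → N → J → G; its vertices are {G, H, J, K, N}.

G, H, J, K, N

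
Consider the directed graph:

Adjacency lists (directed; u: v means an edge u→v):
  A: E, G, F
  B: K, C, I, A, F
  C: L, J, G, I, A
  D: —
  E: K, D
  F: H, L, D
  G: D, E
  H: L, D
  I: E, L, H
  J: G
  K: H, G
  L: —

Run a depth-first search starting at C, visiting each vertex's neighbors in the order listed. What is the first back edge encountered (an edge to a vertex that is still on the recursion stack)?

K→G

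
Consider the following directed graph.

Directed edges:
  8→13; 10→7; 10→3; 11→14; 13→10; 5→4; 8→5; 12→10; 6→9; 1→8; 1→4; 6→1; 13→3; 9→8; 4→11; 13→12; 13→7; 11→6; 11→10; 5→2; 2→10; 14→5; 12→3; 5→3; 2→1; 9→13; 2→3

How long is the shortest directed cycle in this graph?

4

For each vertex v, BFS finds the shortest path from v back to v.
The shortest such closed walk is 11 → 14 → 5 → 4 → 11, length 4.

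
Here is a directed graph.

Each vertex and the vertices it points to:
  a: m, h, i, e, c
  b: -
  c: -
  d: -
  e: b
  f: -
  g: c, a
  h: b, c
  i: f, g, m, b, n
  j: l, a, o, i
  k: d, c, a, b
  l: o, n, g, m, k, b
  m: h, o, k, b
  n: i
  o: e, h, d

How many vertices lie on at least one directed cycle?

A vertex is on a directed cycle iff it belongs to a strongly connected component of size ≥ 2 (or has a self-loop).
The vertices on cycles are {a, g, i, k, m, n} — 6 in total.

6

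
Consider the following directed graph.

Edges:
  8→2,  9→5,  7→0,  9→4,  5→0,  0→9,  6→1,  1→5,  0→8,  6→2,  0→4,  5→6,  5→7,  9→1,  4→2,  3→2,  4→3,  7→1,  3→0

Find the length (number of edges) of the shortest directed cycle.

3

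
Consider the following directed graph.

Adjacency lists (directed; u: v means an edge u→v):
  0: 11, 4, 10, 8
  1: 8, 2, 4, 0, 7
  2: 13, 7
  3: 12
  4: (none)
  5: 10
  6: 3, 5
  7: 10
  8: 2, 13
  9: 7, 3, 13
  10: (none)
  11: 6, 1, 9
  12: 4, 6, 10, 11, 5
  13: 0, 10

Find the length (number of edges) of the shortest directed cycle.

3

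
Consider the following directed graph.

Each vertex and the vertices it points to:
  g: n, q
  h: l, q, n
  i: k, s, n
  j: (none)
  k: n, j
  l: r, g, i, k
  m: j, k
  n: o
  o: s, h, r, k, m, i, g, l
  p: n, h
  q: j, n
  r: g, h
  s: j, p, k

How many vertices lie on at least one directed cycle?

12

A vertex is on a directed cycle iff it belongs to a strongly connected component of size ≥ 2 (or has a self-loop).
The vertices on cycles are {g, h, i, k, l, m, n, o, p, q, r, s} — 12 in total.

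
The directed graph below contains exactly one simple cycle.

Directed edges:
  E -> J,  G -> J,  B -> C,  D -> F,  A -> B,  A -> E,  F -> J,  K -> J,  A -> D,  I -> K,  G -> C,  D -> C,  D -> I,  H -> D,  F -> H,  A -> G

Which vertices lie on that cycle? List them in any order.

D, F, H

DFS with gray/black marking from D:
D gray
  F gray
    H gray
      H→D: D is gray → back edge
Back edge closes the cycle D → F → H → D; its vertices are {D, F, H}.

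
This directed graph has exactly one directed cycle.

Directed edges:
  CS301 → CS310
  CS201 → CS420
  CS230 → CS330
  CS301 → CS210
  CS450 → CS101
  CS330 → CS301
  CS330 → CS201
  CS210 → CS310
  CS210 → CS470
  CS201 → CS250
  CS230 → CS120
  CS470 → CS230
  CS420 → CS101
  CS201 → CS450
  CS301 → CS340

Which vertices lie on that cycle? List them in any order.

DFS with gray/black marking from CS230:
CS230 gray
  CS330 gray
    CS301 gray
      CS340 gray
      CS340 black
      CS210 gray
        CS310 gray
        CS310 black
        CS470 gray
          CS470→CS230: CS230 is gray → back edge
Back edge closes the cycle CS230 → CS330 → CS301 → CS210 → CS470 → CS230; its vertices are {CS210, CS230, CS301, CS330, CS470}.

CS210, CS230, CS301, CS330, CS470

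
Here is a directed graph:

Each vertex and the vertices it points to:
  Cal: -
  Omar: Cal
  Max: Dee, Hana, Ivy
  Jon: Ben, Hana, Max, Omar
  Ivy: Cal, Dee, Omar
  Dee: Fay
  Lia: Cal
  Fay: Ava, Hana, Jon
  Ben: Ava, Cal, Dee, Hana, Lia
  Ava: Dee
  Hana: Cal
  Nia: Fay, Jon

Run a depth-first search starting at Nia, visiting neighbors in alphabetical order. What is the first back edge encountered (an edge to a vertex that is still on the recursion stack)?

DFS from Nia (visiting neighbors in alphabetical order); mark gray on enter, black on exit:
Nia gray
  Fay gray
    Ava gray
      Dee gray
        Dee→Fay: Fay is gray → back edge
First back edge: Dee → Fay.

Dee->Fay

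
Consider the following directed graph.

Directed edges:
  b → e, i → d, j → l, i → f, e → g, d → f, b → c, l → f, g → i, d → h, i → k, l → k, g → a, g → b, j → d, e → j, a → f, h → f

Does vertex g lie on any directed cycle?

Yes

g is on a cycle iff g can reach itself via ≥1 edge.
g → b → e → g — yes.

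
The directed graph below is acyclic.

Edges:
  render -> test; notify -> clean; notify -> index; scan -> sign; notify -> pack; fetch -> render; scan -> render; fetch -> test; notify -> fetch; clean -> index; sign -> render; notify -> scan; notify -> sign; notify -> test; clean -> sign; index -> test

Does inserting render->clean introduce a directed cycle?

Adding render→clean creates a cycle iff clean can already reach render.
Path from clean: clean → sign → render.
So clean → … → render → clean is a cycle.

Yes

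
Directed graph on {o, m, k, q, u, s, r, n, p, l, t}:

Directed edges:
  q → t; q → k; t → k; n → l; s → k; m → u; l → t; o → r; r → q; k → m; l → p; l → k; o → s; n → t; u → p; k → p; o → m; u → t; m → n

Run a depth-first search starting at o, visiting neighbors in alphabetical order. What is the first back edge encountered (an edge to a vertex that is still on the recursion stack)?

k→m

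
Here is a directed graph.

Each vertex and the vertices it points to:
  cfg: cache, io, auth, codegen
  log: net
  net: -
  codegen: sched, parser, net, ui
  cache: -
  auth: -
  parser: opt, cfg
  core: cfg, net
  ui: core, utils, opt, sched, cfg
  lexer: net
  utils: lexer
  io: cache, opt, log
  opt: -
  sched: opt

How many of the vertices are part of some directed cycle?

5

A vertex is on a directed cycle iff it belongs to a strongly connected component of size ≥ 2 (or has a self-loop).
The vertices on cycles are {ui, cfg, core, parser, codegen} — 5 in total.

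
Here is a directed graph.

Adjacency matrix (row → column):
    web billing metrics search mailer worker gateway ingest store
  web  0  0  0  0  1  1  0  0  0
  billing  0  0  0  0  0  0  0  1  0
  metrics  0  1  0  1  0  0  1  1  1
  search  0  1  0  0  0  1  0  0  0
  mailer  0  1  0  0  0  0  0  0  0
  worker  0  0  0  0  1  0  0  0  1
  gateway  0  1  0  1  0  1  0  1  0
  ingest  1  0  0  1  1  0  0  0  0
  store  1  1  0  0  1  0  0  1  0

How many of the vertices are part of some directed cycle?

7

A vertex is on a directed cycle iff it belongs to a strongly connected component of size ≥ 2 (or has a self-loop).
The vertices on cycles are {web, store, ingest, mailer, search, worker, billing} — 7 in total.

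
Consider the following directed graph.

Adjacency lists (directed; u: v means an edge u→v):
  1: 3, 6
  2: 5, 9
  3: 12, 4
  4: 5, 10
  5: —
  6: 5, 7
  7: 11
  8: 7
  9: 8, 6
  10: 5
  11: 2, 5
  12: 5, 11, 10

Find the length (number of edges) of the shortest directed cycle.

5

For each vertex v, BFS finds the shortest path from v back to v.
The shortest such closed walk is 11 → 2 → 9 → 6 → 7 → 11, length 5.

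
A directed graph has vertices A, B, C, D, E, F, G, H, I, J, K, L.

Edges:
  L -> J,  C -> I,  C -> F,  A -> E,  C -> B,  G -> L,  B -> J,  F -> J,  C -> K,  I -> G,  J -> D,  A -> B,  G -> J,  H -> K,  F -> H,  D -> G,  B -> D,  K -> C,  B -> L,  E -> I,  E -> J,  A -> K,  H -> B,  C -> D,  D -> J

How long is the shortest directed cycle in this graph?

For each vertex v, BFS finds the shortest path from v back to v.
The shortest such closed walk is K → C → K, length 2.

2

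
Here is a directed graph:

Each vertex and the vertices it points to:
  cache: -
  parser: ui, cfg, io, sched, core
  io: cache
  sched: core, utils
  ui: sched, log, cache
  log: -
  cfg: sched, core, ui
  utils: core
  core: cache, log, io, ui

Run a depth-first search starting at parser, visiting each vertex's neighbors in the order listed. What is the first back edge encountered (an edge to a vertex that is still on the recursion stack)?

core→ui

DFS from parser (visiting each vertex's neighbors in the order listed); mark gray on enter, black on exit:
parser gray
  ui gray
    sched gray
      core gray
        cache gray
        cache black
        log gray
        log black
        io gray
          io→cache: cache black — skip
        io black
        core→ui: ui is gray → back edge
First back edge: core → ui.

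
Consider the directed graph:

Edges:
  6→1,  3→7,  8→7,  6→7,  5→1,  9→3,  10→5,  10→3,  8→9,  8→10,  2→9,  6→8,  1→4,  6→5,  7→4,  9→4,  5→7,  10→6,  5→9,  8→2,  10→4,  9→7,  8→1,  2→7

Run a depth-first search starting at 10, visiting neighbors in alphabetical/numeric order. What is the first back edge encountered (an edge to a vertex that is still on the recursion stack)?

8->10

DFS from 10 (visiting neighbors in alphabetical/numeric order); mark gray on enter, black on exit:
10 gray
  3 gray
    7 gray
      4 gray
      4 black
    7 black
  3 black
  10→4: 4 black — skip
  5 gray
    1 gray
      1→4: 4 black — skip
    1 black
    5→7: 7 black — skip
    9 gray
      9→3: 3 black — skip
      9→4: 4 black — skip
      9→7: 7 black — skip
    9 black
  5 black
  6 gray
    6→1: 1 black — skip
    6→5: 5 black — skip
    6→7: 7 black — skip
    8 gray
      8→1: 1 black — skip
      2 gray
        2→7: 7 black — skip
        2→9: 9 black — skip
      2 black
      8→7: 7 black — skip
      8→9: 9 black — skip
      8→10: 10 is gray → back edge
First back edge: 8 → 10.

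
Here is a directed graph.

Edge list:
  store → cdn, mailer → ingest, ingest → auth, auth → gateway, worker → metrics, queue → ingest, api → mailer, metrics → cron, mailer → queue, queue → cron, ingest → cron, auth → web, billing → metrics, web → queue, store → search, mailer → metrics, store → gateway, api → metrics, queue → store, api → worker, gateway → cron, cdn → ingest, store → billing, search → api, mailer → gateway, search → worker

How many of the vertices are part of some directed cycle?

A vertex is on a directed cycle iff it belongs to a strongly connected component of size ≥ 2 (or has a self-loop).
The vertices on cycles are {api, cdn, web, auth, queue, store, ingest, mailer, search} — 9 in total.

9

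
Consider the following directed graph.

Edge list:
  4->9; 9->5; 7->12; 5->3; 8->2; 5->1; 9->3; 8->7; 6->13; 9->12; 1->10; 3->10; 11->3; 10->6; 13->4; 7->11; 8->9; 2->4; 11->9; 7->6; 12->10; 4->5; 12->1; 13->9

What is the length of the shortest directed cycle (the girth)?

5

For each vertex v, BFS finds the shortest path from v back to v.
The shortest such closed walk is 6 → 13 → 9 → 12 → 10 → 6, length 5.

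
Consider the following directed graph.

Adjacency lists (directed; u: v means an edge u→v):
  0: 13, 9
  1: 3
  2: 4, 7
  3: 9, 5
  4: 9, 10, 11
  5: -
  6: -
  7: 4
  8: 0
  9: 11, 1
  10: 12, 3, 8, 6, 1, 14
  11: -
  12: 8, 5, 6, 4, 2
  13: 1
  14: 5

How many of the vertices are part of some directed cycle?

A vertex is on a directed cycle iff it belongs to a strongly connected component of size ≥ 2 (or has a self-loop).
The vertices on cycles are {1, 2, 3, 4, 7, 9, 10, 12} — 8 in total.

8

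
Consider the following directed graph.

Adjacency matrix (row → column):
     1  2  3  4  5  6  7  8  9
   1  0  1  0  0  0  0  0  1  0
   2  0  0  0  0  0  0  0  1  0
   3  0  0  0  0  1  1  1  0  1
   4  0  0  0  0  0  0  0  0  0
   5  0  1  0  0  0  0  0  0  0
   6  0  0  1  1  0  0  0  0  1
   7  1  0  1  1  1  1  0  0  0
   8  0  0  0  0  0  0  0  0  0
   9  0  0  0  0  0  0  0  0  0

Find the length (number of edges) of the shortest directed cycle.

For each vertex v, BFS finds the shortest path from v back to v.
The shortest such closed walk is 7 → 3 → 7, length 2.

2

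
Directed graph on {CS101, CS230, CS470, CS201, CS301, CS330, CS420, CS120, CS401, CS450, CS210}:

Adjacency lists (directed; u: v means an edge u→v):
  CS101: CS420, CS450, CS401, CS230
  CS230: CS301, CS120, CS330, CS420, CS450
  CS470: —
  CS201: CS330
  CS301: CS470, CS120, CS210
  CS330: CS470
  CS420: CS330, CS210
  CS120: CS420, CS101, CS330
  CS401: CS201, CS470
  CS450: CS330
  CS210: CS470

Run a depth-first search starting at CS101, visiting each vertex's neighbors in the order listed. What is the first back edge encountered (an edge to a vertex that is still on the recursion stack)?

CS120→CS101

DFS from CS101 (visiting each vertex's neighbors in the order listed); mark gray on enter, black on exit:
CS101 gray
  CS420 gray
    CS330 gray
      CS470 gray
      CS470 black
    CS330 black
    CS210 gray
      CS210→CS470: CS470 black — skip
    CS210 black
  CS420 black
  CS450 gray
    CS450→CS330: CS330 black — skip
  CS450 black
  CS401 gray
    CS201 gray
      CS201→CS330: CS330 black — skip
    CS201 black
    CS401→CS470: CS470 black — skip
  CS401 black
  CS230 gray
    CS301 gray
      CS301→CS470: CS470 black — skip
      CS120 gray
        CS120→CS420: CS420 black — skip
        CS120→CS101: CS101 is gray → back edge
First back edge: CS120 → CS101.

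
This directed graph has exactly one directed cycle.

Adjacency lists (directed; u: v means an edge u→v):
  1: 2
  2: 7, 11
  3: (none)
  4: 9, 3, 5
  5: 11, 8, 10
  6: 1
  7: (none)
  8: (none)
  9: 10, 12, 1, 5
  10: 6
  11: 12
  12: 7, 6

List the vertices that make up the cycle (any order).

DFS with gray/black marking from 11:
11 gray
  12 gray
    7 gray
    7 black
    6 gray
      1 gray
        2 gray
          2→7: 7 black — skip
          2→11: 11 is gray → back edge
Back edge closes the cycle 11 → 12 → 6 → 1 → 2 → 11; its vertices are {1, 2, 6, 11, 12}.

1, 2, 6, 11, 12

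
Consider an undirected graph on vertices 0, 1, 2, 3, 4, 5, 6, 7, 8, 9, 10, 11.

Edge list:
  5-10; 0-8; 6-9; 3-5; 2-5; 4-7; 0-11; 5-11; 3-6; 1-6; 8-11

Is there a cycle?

Yes

DFS, tracking each vertex's parent; an edge to a visited non-parent vertex closes a cycle.
Start from 2:
visit 2 (parent –)
  visit 5 (parent 2)
    visit 11 (parent 5)
      11–5: parent, skip
      visit 0 (parent 11)
        visit 8 (parent 0)
          8–0: parent, skip
          8–11: 11 visited and ≠ parent → cycle
Cycle: 11 – 0 – 8 – 11.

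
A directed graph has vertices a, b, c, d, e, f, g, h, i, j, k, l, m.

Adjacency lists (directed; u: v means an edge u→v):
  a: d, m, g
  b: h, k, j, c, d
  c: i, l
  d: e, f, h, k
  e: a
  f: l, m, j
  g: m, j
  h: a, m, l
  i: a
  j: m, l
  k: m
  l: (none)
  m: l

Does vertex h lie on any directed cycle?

Yes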